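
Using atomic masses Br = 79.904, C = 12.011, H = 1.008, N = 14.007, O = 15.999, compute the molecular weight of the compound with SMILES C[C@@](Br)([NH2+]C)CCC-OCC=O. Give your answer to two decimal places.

239.13

Molecular formula: C8H17BrNO2+.
M = 1×79.904 + 8×12.011 + 17×1.008 + 1×14.007 + 2×15.999 = 239.13 g/mol.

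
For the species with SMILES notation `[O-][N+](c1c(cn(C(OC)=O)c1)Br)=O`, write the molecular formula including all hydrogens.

C6H5BrN2O4

Heavy atoms from the SMILES: 1 Br, 6 C, 2 N, 4 O.
Implicit hydrogens by atom environment:
  3 × O: no H
  2 × C (aromatic): 1 H each → 2
  2 × C (aromatic): no H
  1 × Br: no H
  1 × C: 3 H
  1 × C: no H
  1 × N (aromatic): no H
  1 × N (charge +1): no H
  1 × O (charge -1): no H
  Total hydrogens = 5.
Molecular formula: C6H5BrN2O4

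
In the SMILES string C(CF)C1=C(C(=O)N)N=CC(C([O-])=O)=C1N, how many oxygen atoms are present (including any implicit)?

3

The symbol for oxygen appears 3 times in the SMILES.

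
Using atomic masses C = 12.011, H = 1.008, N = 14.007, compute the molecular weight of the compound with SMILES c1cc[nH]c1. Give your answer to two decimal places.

67.09

Molecular formula: C4H5N.
M = 4×12.011 + 5×1.008 + 1×14.007 = 67.09 g/mol.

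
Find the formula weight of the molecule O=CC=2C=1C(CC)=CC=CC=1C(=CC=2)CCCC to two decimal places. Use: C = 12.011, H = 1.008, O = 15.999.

Molecular formula: C17H20O.
M = 17×12.011 + 20×1.008 + 1×15.999 = 240.35 g/mol.

240.35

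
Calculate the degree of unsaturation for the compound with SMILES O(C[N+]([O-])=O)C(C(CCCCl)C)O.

Molecular formula from the SMILES: C7H14ClNO4.
DoU = (2C + 2 + N − H − X)/2 = (2·7 + 2 + 1 − 14 − 1)/2 = 2/2 = 1.
(Structurally: 0 ring(s) + 1 π bond(s) = 1.)

1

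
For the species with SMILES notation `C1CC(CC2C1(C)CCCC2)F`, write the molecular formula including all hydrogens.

C11H19F

Heavy atoms from the SMILES: 11 C, 1 F.
Implicit hydrogens by atom environment:
  7 × C: 2 H each → 14
  2 × C: 1 H each → 2
  1 × C: 3 H
  1 × C: no H
  1 × F: no H
  Total hydrogens = 19.
Molecular formula: C11H19F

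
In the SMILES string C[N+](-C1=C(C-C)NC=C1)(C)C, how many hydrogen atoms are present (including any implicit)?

17

Hydrogens are implicit in SMILES; fill each atom to its normal valence:
  4 × C: 3 H each → 12
  2 × C (aromatic): 1 H each → 2
  2 × C (aromatic): no H
  1 × C: 2 H
  1 × N (aromatic): 1 H
  1 × N (charge +1): no H
  Total hydrogens = 17.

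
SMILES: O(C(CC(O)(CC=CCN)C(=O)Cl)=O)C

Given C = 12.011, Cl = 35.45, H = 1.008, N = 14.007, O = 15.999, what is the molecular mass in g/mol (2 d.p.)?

Molecular formula: C9H14ClNO4.
M = 9×12.011 + 1×35.45 + 14×1.008 + 1×14.007 + 4×15.999 = 235.66 g/mol.

235.66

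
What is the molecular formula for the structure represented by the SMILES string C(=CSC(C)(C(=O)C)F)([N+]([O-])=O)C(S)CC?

C9H14FNO3S2

Heavy atoms from the SMILES: 9 C, 1 F, 1 N, 3 O, 2 S.
Implicit hydrogens by atom environment:
  3 × C: 3 H each → 9
  3 × C: no H
  2 × C: 1 H each → 2
  2 × O: no H
  1 × C: 2 H
  1 × F: no H
  1 × N (charge +1): no H
  1 × O (charge -1): no H
  1 × S: 1 H
  1 × S: no H
  Total hydrogens = 14.
Molecular formula: C9H14FNO3S2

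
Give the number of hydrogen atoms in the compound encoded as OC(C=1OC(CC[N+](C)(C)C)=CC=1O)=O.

Hydrogens are implicit in SMILES; fill each atom to its normal valence:
  3 × C: 3 H each → 9
  3 × C (aromatic): no H
  2 × C: 2 H each → 4
  2 × O: 1 H each → 2
  1 × C (aromatic): 1 H
  1 × C: no H
  1 × N (charge +1): no H
  1 × O (aromatic): no H
  1 × O: no H
  Total hydrogens = 16.

16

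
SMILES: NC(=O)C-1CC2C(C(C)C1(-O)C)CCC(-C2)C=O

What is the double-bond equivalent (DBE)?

Molecular formula from the SMILES: C14H23NO3.
DoU = (2C + 2 + N − H − X)/2 = (2·14 + 2 + 1 − 23 − 0)/2 = 8/2 = 4.
(Structurally: 2 ring(s) + 2 π bond(s) = 4.)

4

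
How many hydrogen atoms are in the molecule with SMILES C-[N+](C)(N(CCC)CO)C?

19

Hydrogens are implicit in SMILES; fill each atom to its normal valence:
  4 × C: 3 H each → 12
  3 × C: 2 H each → 6
  1 × N: no H
  1 × N (charge +1): no H
  1 × O: 1 H
  Total hydrogens = 19.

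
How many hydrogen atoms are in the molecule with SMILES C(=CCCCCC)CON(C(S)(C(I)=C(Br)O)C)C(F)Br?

21

Hydrogens are implicit in SMILES; fill each atom to its normal valence:
  5 × C: 2 H each → 10
  3 × C: 1 H each → 3
  3 × C: no H
  2 × Br: no H
  2 × C: 3 H each → 6
  1 × F: no H
  1 × I: no H
  1 × N: no H
  1 × O: 1 H
  1 × O: no H
  1 × S: 1 H
  Total hydrogens = 21.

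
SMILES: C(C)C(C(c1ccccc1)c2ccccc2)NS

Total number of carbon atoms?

16

The symbol for carbon appears 16 times in the SMILES. Lowercase c denotes aromatic carbon and counts toward C.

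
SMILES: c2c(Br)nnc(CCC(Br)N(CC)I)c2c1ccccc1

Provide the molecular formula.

Heavy atoms from the SMILES: 2 Br, 15 C, 1 I, 3 N.
Implicit hydrogens by atom environment:
  6 × C (aromatic): 1 H each → 6
  4 × C (aromatic): no H
  3 × C: 2 H each → 6
  2 × Br: no H
  2 × N (aromatic): no H
  1 × C: 3 H
  1 × C: 1 H
  1 × I: no H
  1 × N: no H
  Total hydrogens = 16.
Molecular formula: C15H16Br2IN3

C15H16Br2IN3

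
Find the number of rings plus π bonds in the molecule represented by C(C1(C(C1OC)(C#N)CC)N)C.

Molecular formula from the SMILES: C9H16N2O.
DoU = (2C + 2 + N − H − X)/2 = (2·9 + 2 + 2 − 16 − 0)/2 = 6/2 = 3.
(Structurally: 1 ring(s) + 2 π bond(s) = 3.)

3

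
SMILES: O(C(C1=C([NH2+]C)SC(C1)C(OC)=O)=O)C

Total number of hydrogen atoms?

Hydrogens are implicit in SMILES; fill each atom to its normal valence:
  4 × C: no H
  4 × O: no H
  3 × C: 3 H each → 9
  1 × C: 2 H
  1 × C: 1 H
  1 × N (charge +1): 2 H
  1 × S: no H
  Total hydrogens = 14.

14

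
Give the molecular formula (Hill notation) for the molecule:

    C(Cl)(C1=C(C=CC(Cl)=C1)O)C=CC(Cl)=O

C10H7Cl3O2

Heavy atoms from the SMILES: 10 C, 3 Cl, 2 O.
Implicit hydrogens by atom environment:
  3 × C (aromatic): 1 H each → 3
  3 × C: 1 H each → 3
  3 × C (aromatic): no H
  3 × Cl: no H
  1 × C: no H
  1 × O: 1 H
  1 × O: no H
  Total hydrogens = 7.
Molecular formula: C10H7Cl3O2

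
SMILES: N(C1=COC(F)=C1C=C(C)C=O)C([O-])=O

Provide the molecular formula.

C9H7FNO4-

Heavy atoms from the SMILES: 9 C, 1 F, 1 N, 4 O.
Implicit hydrogens by atom environment:
  3 × C (aromatic): no H
  2 × C: 1 H each → 2
  2 × C: no H
  2 × O: no H
  1 × C: 3 H
  1 × C (aromatic): 1 H
  1 × F: no H
  1 × N: 1 H
  1 × O (aromatic): no H
  1 × O (charge -1): no H
  Total hydrogens = 7.
Net charge -1.
Molecular formula: C9H7FNO4-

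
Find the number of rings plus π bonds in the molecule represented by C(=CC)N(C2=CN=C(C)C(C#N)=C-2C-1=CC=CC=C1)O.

11

Molecular formula from the SMILES: C16H15N3O.
DoU = (2C + 2 + N − H − X)/2 = (2·16 + 2 + 3 − 15 − 0)/2 = 22/2 = 11.
(Structurally: 2 ring(s) + 9 π bond(s) = 11.)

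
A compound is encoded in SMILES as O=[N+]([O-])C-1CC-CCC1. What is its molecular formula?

C6H11NO2

Heavy atoms from the SMILES: 6 C, 1 N, 2 O.
Implicit hydrogens by atom environment:
  5 × C: 2 H each → 10
  1 × C: 1 H
  1 × N (charge +1): no H
  1 × O: no H
  1 × O (charge -1): no H
  Total hydrogens = 11.
Molecular formula: C6H11NO2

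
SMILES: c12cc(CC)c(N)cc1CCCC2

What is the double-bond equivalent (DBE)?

5

Molecular formula from the SMILES: C12H17N.
DoU = (2C + 2 + N − H − X)/2 = (2·12 + 2 + 1 − 17 − 0)/2 = 10/2 = 5.
(Structurally: 2 ring(s) + 3 π bond(s) = 5.)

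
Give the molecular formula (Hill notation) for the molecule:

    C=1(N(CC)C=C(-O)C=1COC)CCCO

Heavy atoms from the SMILES: 11 C, 1 N, 3 O.
Implicit hydrogens by atom environment:
  5 × C: 2 H each → 10
  3 × C (aromatic): no H
  2 × C: 3 H each → 6
  2 × O: 1 H each → 2
  1 × C (aromatic): 1 H
  1 × N (aromatic): no H
  1 × O: no H
  Total hydrogens = 19.
Molecular formula: C11H19NO3

C11H19NO3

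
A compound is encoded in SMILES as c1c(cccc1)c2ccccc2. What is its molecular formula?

C12H10

Heavy atoms from the SMILES: 12 C.
Implicit hydrogens by atom environment:
  10 × C (aromatic): 1 H each → 10
  2 × C (aromatic): no H
  Total hydrogens = 10.
Molecular formula: C12H10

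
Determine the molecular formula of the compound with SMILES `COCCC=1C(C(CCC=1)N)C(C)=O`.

C11H19NO2

Heavy atoms from the SMILES: 11 C, 1 N, 2 O.
Implicit hydrogens by atom environment:
  4 × C: 2 H each → 8
  3 × C: 1 H each → 3
  2 × C: 3 H each → 6
  2 × C: no H
  2 × O: no H
  1 × N: 2 H
  Total hydrogens = 19.
Molecular formula: C11H19NO2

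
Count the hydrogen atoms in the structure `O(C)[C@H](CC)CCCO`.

16

Hydrogens are implicit in SMILES; fill each atom to its normal valence:
  4 × C: 2 H each → 8
  2 × C: 3 H each → 6
  1 × C: 1 H
  1 × O: 1 H
  1 × O: no H
  Total hydrogens = 16.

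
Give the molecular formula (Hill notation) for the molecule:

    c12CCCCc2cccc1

Heavy atoms from the SMILES: 10 C.
Implicit hydrogens by atom environment:
  4 × C: 2 H each → 8
  4 × C (aromatic): 1 H each → 4
  2 × C (aromatic): no H
  Total hydrogens = 12.
Molecular formula: C10H12

C10H12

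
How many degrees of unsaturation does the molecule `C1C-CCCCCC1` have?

1

Molecular formula from the SMILES: C8H16.
DoU = (2C + 2 + N − H − X)/2 = (2·8 + 2 + 0 − 16 − 0)/2 = 2/2 = 1.
(Structurally: 1 ring(s) + 0 π bond(s) = 1.)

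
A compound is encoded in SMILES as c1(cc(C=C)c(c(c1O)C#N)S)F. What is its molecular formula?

Heavy atoms from the SMILES: 9 C, 1 F, 1 N, 1 O, 1 S.
Implicit hydrogens by atom environment:
  5 × C (aromatic): no H
  1 × C: 2 H
  1 × C (aromatic): 1 H
  1 × C: 1 H
  1 × C: no H
  1 × F: no H
  1 × N: no H
  1 × O: 1 H
  1 × S: 1 H
  Total hydrogens = 6.
Molecular formula: C9H6FNOS

C9H6FNOS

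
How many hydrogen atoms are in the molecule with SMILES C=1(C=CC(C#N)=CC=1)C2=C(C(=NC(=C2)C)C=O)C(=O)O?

10

Hydrogens are implicit in SMILES; fill each atom to its normal valence:
  6 × C (aromatic): no H
  5 × C (aromatic): 1 H each → 5
  2 × C: no H
  2 × O: no H
  1 × C: 3 H
  1 × C: 1 H
  1 × N (aromatic): no H
  1 × N: no H
  1 × O: 1 H
  Total hydrogens = 10.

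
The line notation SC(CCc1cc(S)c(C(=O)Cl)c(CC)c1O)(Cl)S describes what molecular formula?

Heavy atoms from the SMILES: 12 C, 2 Cl, 2 O, 3 S.
Implicit hydrogens by atom environment:
  5 × C (aromatic): no H
  3 × C: 2 H each → 6
  3 × S: 1 H each → 3
  2 × C: no H
  2 × Cl: no H
  1 × C: 3 H
  1 × C (aromatic): 1 H
  1 × O: 1 H
  1 × O: no H
  Total hydrogens = 14.
Molecular formula: C12H14Cl2O2S3

C12H14Cl2O2S3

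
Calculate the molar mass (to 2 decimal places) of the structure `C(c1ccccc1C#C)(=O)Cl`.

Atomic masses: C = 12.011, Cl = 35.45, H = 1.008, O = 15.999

Molecular formula: C9H5ClO.
M = 9×12.011 + 1×35.45 + 5×1.008 + 1×15.999 = 164.59 g/mol.

164.59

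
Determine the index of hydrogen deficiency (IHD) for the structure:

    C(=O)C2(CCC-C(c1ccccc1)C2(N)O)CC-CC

6

Molecular formula from the SMILES: C17H25NO2.
DoU = (2C + 2 + N − H − X)/2 = (2·17 + 2 + 1 − 25 − 0)/2 = 12/2 = 6.
(Structurally: 2 ring(s) + 4 π bond(s) = 6.)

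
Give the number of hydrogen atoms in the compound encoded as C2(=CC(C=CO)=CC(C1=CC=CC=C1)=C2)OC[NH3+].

Hydrogens are implicit in SMILES; fill each atom to its normal valence:
  8 × C (aromatic): 1 H each → 8
  4 × C (aromatic): no H
  2 × C: 1 H each → 2
  1 × C: 2 H
  1 × N (charge +1): 3 H
  1 × O: 1 H
  1 × O: no H
  Total hydrogens = 16.

16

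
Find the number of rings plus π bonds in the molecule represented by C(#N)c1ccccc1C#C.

Molecular formula from the SMILES: C9H5N.
DoU = (2C + 2 + N − H − X)/2 = (2·9 + 2 + 1 − 5 − 0)/2 = 16/2 = 8.
(Structurally: 1 ring(s) + 7 π bond(s) = 8.)

8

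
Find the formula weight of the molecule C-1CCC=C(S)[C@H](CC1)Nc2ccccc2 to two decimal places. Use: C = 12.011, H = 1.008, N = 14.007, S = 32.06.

Molecular formula: C14H19NS.
M = 14×12.011 + 19×1.008 + 1×14.007 + 1×32.06 = 233.37 g/mol.

233.37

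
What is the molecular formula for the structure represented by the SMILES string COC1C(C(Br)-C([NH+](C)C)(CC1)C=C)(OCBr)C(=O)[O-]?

Heavy atoms from the SMILES: 2 Br, 13 C, 1 N, 4 O.
Implicit hydrogens by atom environment:
  4 × C: 2 H each → 8
  3 × C: 3 H each → 9
  3 × C: 1 H each → 3
  3 × C: no H
  3 × O: no H
  2 × Br: no H
  1 × N (charge +1): 1 H
  1 × O (charge -1): no H
  Total hydrogens = 21.
Molecular formula: C13H21Br2NO4

C13H21Br2NO4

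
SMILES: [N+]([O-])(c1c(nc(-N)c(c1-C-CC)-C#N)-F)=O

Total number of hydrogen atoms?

Hydrogens are implicit in SMILES; fill each atom to its normal valence:
  5 × C (aromatic): no H
  2 × C: 2 H each → 4
  1 × C: 3 H
  1 × C: no H
  1 × F: no H
  1 × N: 2 H
  1 × N (aromatic): no H
  1 × N: no H
  1 × N (charge +1): no H
  1 × O: no H
  1 × O (charge -1): no H
  Total hydrogens = 9.

9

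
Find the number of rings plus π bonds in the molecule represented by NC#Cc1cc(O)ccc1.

Molecular formula from the SMILES: C8H7NO.
DoU = (2C + 2 + N − H − X)/2 = (2·8 + 2 + 1 − 7 − 0)/2 = 12/2 = 6.
(Structurally: 1 ring(s) + 5 π bond(s) = 6.)

6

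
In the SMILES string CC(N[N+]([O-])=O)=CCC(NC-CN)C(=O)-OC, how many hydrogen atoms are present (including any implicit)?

18

Hydrogens are implicit in SMILES; fill each atom to its normal valence:
  3 × C: 2 H each → 6
  3 × O: no H
  2 × C: 3 H each → 6
  2 × C: 1 H each → 2
  2 × C: no H
  2 × N: 1 H each → 2
  1 × N: 2 H
  1 × N (charge +1): no H
  1 × O (charge -1): no H
  Total hydrogens = 18.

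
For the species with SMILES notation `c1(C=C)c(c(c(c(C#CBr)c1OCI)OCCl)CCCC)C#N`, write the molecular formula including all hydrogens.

C17H16BrClINO2

Heavy atoms from the SMILES: 1 Br, 17 C, 1 Cl, 1 I, 1 N, 2 O.
Implicit hydrogens by atom environment:
  6 × C: 2 H each → 12
  6 × C (aromatic): no H
  3 × C: no H
  2 × O: no H
  1 × Br: no H
  1 × C: 3 H
  1 × C: 1 H
  1 × Cl: no H
  1 × I: no H
  1 × N: no H
  Total hydrogens = 16.
Molecular formula: C17H16BrClINO2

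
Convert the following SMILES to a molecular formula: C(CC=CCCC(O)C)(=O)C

Heavy atoms from the SMILES: 9 C, 2 O.
Implicit hydrogens by atom environment:
  3 × C: 2 H each → 6
  3 × C: 1 H each → 3
  2 × C: 3 H each → 6
  1 × C: no H
  1 × O: 1 H
  1 × O: no H
  Total hydrogens = 16.
Molecular formula: C9H16O2

C9H16O2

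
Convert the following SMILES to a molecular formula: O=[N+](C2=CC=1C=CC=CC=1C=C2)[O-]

C10H7NO2

Heavy atoms from the SMILES: 10 C, 1 N, 2 O.
Implicit hydrogens by atom environment:
  7 × C (aromatic): 1 H each → 7
  3 × C (aromatic): no H
  1 × N (charge +1): no H
  1 × O: no H
  1 × O (charge -1): no H
  Total hydrogens = 7.
Molecular formula: C10H7NO2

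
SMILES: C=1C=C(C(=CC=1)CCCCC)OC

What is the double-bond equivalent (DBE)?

4

Molecular formula from the SMILES: C12H18O.
DoU = (2C + 2 + N − H − X)/2 = (2·12 + 2 + 0 − 18 − 0)/2 = 8/2 = 4.
(Structurally: 1 ring(s) + 3 π bond(s) = 4.)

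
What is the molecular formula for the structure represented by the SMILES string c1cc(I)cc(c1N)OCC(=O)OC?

C9H10INO3

Heavy atoms from the SMILES: 9 C, 1 I, 1 N, 3 O.
Implicit hydrogens by atom environment:
  3 × C (aromatic): 1 H each → 3
  3 × C (aromatic): no H
  3 × O: no H
  1 × C: 3 H
  1 × C: 2 H
  1 × C: no H
  1 × I: no H
  1 × N: 2 H
  Total hydrogens = 10.
Molecular formula: C9H10INO3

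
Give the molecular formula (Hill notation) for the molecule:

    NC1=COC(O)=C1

Heavy atoms from the SMILES: 4 C, 1 N, 2 O.
Implicit hydrogens by atom environment:
  2 × C (aromatic): 1 H each → 2
  2 × C (aromatic): no H
  1 × N: 2 H
  1 × O: 1 H
  1 × O (aromatic): no H
  Total hydrogens = 5.
Molecular formula: C4H5NO2

C4H5NO2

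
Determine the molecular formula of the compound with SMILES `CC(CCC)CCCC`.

C9H20

Heavy atoms from the SMILES: 9 C.
Implicit hydrogens by atom environment:
  5 × C: 2 H each → 10
  3 × C: 3 H each → 9
  1 × C: 1 H
  Total hydrogens = 20.
Molecular formula: C9H20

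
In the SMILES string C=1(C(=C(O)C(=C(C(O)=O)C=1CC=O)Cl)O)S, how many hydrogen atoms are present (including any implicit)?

Hydrogens are implicit in SMILES; fill each atom to its normal valence:
  6 × C (aromatic): no H
  3 × O: 1 H each → 3
  2 × O: no H
  1 × C: 2 H
  1 × C: 1 H
  1 × C: no H
  1 × Cl: no H
  1 × S: 1 H
  Total hydrogens = 7.

7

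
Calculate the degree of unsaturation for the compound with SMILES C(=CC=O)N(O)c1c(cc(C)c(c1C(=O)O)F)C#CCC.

9

Molecular formula from the SMILES: C15H14FNO4.
DoU = (2C + 2 + N − H − X)/2 = (2·15 + 2 + 1 − 14 − 1)/2 = 18/2 = 9.
(Structurally: 1 ring(s) + 8 π bond(s) = 9.)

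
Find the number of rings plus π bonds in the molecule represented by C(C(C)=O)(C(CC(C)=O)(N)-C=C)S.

Molecular formula from the SMILES: C9H15NO2S.
DoU = (2C + 2 + N − H − X)/2 = (2·9 + 2 + 1 − 15 − 0)/2 = 6/2 = 3.
(Structurally: 0 ring(s) + 3 π bond(s) = 3.)

3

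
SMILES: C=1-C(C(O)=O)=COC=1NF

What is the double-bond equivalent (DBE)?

Molecular formula from the SMILES: C5H4FNO3.
DoU = (2C + 2 + N − H − X)/2 = (2·5 + 2 + 1 − 4 − 1)/2 = 8/2 = 4.
(Structurally: 1 ring(s) + 3 π bond(s) = 4.)

4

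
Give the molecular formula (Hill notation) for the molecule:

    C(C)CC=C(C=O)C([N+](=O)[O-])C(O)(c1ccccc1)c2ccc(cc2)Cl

C20H20ClNO4

Heavy atoms from the SMILES: 20 C, 1 Cl, 1 N, 4 O.
Implicit hydrogens by atom environment:
  9 × C (aromatic): 1 H each → 9
  3 × C: 1 H each → 3
  3 × C (aromatic): no H
  2 × C: 2 H each → 4
  2 × C: no H
  2 × O: no H
  1 × C: 3 H
  1 × Cl: no H
  1 × N (charge +1): no H
  1 × O: 1 H
  1 × O (charge -1): no H
  Total hydrogens = 20.
Molecular formula: C20H20ClNO4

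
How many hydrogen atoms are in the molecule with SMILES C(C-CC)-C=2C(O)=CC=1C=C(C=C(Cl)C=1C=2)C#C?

15

Hydrogens are implicit in SMILES; fill each atom to its normal valence:
  6 × C (aromatic): no H
  4 × C (aromatic): 1 H each → 4
  3 × C: 2 H each → 6
  1 × C: 3 H
  1 × C: 1 H
  1 × C: no H
  1 × Cl: no H
  1 × O: 1 H
  Total hydrogens = 15.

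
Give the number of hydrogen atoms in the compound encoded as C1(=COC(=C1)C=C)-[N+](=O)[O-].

5

Hydrogens are implicit in SMILES; fill each atom to its normal valence:
  2 × C (aromatic): 1 H each → 2
  2 × C (aromatic): no H
  1 × C: 2 H
  1 × C: 1 H
  1 × N (charge +1): no H
  1 × O (aromatic): no H
  1 × O: no H
  1 × O (charge -1): no H
  Total hydrogens = 5.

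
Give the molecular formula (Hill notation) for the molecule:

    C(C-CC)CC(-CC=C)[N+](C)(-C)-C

Heavy atoms from the SMILES: 12 C, 1 N.
Implicit hydrogens by atom environment:
  6 × C: 2 H each → 12
  4 × C: 3 H each → 12
  2 × C: 1 H each → 2
  1 × N (charge +1): no H
  Total hydrogens = 26.
Net charge +1.
Molecular formula: C12H26N+

C12H26N+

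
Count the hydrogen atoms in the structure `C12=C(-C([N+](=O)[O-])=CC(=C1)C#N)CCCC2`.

Hydrogens are implicit in SMILES; fill each atom to its normal valence:
  4 × C: 2 H each → 8
  4 × C (aromatic): no H
  2 × C (aromatic): 1 H each → 2
  1 × C: no H
  1 × N (charge +1): no H
  1 × N: no H
  1 × O: no H
  1 × O (charge -1): no H
  Total hydrogens = 10.

10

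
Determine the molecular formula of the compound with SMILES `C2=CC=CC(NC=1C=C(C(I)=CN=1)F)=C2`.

C11H8FIN2

Heavy atoms from the SMILES: 11 C, 1 F, 1 I, 2 N.
Implicit hydrogens by atom environment:
  7 × C (aromatic): 1 H each → 7
  4 × C (aromatic): no H
  1 × F: no H
  1 × I: no H
  1 × N: 1 H
  1 × N (aromatic): no H
  Total hydrogens = 8.
Molecular formula: C11H8FIN2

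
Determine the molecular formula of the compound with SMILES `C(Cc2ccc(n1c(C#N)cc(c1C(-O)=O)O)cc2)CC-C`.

C17H18N2O3

Heavy atoms from the SMILES: 17 C, 2 N, 3 O.
Implicit hydrogens by atom environment:
  5 × C (aromatic): 1 H each → 5
  5 × C (aromatic): no H
  4 × C: 2 H each → 8
  2 × C: no H
  2 × O: 1 H each → 2
  1 × C: 3 H
  1 × N (aromatic): no H
  1 × N: no H
  1 × O: no H
  Total hydrogens = 18.
Molecular formula: C17H18N2O3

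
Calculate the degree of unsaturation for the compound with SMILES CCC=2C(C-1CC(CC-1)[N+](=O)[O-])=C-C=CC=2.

Molecular formula from the SMILES: C13H17NO2.
DoU = (2C + 2 + N − H − X)/2 = (2·13 + 2 + 1 − 17 − 0)/2 = 12/2 = 6.
(Structurally: 2 ring(s) + 4 π bond(s) = 6.)

6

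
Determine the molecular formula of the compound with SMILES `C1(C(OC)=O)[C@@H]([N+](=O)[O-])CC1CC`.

Heavy atoms from the SMILES: 8 C, 1 N, 4 O.
Implicit hydrogens by atom environment:
  3 × C: 1 H each → 3
  3 × O: no H
  2 × C: 3 H each → 6
  2 × C: 2 H each → 4
  1 × C: no H
  1 × N (charge +1): no H
  1 × O (charge -1): no H
  Total hydrogens = 13.
Molecular formula: C8H13NO4

C8H13NO4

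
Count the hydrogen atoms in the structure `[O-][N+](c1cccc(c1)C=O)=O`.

5

Hydrogens are implicit in SMILES; fill each atom to its normal valence:
  4 × C (aromatic): 1 H each → 4
  2 × C (aromatic): no H
  2 × O: no H
  1 × C: 1 H
  1 × N (charge +1): no H
  1 × O (charge -1): no H
  Total hydrogens = 5.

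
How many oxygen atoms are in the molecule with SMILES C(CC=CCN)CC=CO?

1

The symbol for oxygen appears 1 time in the SMILES.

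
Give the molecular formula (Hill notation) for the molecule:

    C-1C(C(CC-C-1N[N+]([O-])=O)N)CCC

Heavy atoms from the SMILES: 9 C, 3 N, 2 O.
Implicit hydrogens by atom environment:
  5 × C: 2 H each → 10
  3 × C: 1 H each → 3
  1 × C: 3 H
  1 × N: 2 H
  1 × N: 1 H
  1 × N (charge +1): no H
  1 × O: no H
  1 × O (charge -1): no H
  Total hydrogens = 19.
Molecular formula: C9H19N3O2

C9H19N3O2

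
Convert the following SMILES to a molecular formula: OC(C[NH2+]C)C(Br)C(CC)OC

C8H19BrNO2+

Heavy atoms from the SMILES: 1 Br, 8 C, 1 N, 2 O.
Implicit hydrogens by atom environment:
  3 × C: 3 H each → 9
  3 × C: 1 H each → 3
  2 × C: 2 H each → 4
  1 × Br: no H
  1 × N (charge +1): 2 H
  1 × O: 1 H
  1 × O: no H
  Total hydrogens = 19.
Net charge +1.
Molecular formula: C8H19BrNO2+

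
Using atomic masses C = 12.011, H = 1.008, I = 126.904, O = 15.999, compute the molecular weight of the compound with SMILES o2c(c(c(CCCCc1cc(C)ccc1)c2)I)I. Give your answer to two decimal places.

Molecular formula: C15H16I2O.
M = 15×12.011 + 16×1.008 + 2×126.904 + 1×15.999 = 466.10 g/mol.

466.10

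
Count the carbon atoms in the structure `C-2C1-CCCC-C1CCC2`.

10

The symbol for carbon appears 10 times in the SMILES.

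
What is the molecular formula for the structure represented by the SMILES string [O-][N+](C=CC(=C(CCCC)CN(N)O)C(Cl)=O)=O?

Heavy atoms from the SMILES: 10 C, 1 Cl, 3 N, 4 O.
Implicit hydrogens by atom environment:
  4 × C: 2 H each → 8
  3 × C: no H
  2 × C: 1 H each → 2
  2 × O: no H
  1 × C: 3 H
  1 × Cl: no H
  1 × N: 2 H
  1 × N: no H
  1 × N (charge +1): no H
  1 × O: 1 H
  1 × O (charge -1): no H
  Total hydrogens = 16.
Molecular formula: C10H16ClN3O4

C10H16ClN3O4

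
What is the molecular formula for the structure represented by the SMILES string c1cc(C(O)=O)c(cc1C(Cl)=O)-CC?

C10H9ClO3

Heavy atoms from the SMILES: 10 C, 1 Cl, 3 O.
Implicit hydrogens by atom environment:
  3 × C (aromatic): 1 H each → 3
  3 × C (aromatic): no H
  2 × C: no H
  2 × O: no H
  1 × C: 3 H
  1 × C: 2 H
  1 × Cl: no H
  1 × O: 1 H
  Total hydrogens = 9.
Molecular formula: C10H9ClO3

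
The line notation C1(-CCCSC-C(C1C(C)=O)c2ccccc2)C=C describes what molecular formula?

C17H22OS

Heavy atoms from the SMILES: 17 C, 1 O, 1 S.
Implicit hydrogens by atom environment:
  5 × C: 2 H each → 10
  5 × C (aromatic): 1 H each → 5
  4 × C: 1 H each → 4
  1 × C: 3 H
  1 × C (aromatic): no H
  1 × C: no H
  1 × O: no H
  1 × S: no H
  Total hydrogens = 22.
Molecular formula: C17H22OS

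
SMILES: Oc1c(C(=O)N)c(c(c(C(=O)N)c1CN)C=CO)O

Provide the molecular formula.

Heavy atoms from the SMILES: 11 C, 3 N, 5 O.
Implicit hydrogens by atom environment:
  6 × C (aromatic): no H
  3 × N: 2 H each → 6
  3 × O: 1 H each → 3
  2 × C: 1 H each → 2
  2 × C: no H
  2 × O: no H
  1 × C: 2 H
  Total hydrogens = 13.
Molecular formula: C11H13N3O5

C11H13N3O5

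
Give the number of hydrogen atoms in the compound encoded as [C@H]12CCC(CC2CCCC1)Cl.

17

Hydrogens are implicit in SMILES; fill each atom to its normal valence:
  7 × C: 2 H each → 14
  3 × C: 1 H each → 3
  1 × Cl: no H
  Total hydrogens = 17.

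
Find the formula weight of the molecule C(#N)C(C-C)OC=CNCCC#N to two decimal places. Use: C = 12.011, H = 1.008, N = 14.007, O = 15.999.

Molecular formula: C9H13N3O.
M = 9×12.011 + 13×1.008 + 3×14.007 + 1×15.999 = 179.22 g/mol.

179.22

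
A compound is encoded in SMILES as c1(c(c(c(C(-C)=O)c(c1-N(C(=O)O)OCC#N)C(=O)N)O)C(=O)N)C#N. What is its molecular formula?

Heavy atoms from the SMILES: 14 C, 5 N, 7 O.
Implicit hydrogens by atom environment:
  6 × C (aromatic): no H
  6 × C: no H
  5 × O: no H
  3 × N: no H
  2 × N: 2 H each → 4
  2 × O: 1 H each → 2
  1 × C: 3 H
  1 × C: 2 H
  Total hydrogens = 11.
Molecular formula: C14H11N5O7

C14H11N5O7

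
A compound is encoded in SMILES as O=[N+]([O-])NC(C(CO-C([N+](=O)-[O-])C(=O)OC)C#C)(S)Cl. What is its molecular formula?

C8H10ClN3O7S

Heavy atoms from the SMILES: 8 C, 1 Cl, 3 N, 7 O, 1 S.
Implicit hydrogens by atom environment:
  5 × O: no H
  3 × C: 1 H each → 3
  3 × C: no H
  2 × N (charge +1): no H
  2 × O (charge -1): no H
  1 × C: 3 H
  1 × C: 2 H
  1 × Cl: no H
  1 × N: 1 H
  1 × S: 1 H
  Total hydrogens = 10.
Molecular formula: C8H10ClN3O7S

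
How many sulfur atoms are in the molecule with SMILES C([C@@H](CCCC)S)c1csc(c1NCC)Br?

The symbol for sulfur appears 2 times in the SMILES.

2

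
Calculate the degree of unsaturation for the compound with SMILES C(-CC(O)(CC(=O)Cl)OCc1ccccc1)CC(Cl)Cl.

Molecular formula from the SMILES: C14H17Cl3O3.
DoU = (2C + 2 + N − H − X)/2 = (2·14 + 2 + 0 − 17 − 3)/2 = 10/2 = 5.
(Structurally: 1 ring(s) + 4 π bond(s) = 5.)

5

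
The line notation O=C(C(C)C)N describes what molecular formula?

Heavy atoms from the SMILES: 4 C, 1 N, 1 O.
Implicit hydrogens by atom environment:
  2 × C: 3 H each → 6
  1 × C: 1 H
  1 × C: no H
  1 × N: 2 H
  1 × O: no H
  Total hydrogens = 9.
Molecular formula: C4H9NO

C4H9NO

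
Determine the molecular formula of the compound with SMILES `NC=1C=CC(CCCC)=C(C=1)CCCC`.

Heavy atoms from the SMILES: 14 C, 1 N.
Implicit hydrogens by atom environment:
  6 × C: 2 H each → 12
  3 × C (aromatic): 1 H each → 3
  3 × C (aromatic): no H
  2 × C: 3 H each → 6
  1 × N: 2 H
  Total hydrogens = 23.
Molecular formula: C14H23N

C14H23N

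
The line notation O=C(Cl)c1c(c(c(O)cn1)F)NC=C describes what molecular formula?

C8H6ClFN2O2

Heavy atoms from the SMILES: 8 C, 1 Cl, 1 F, 2 N, 2 O.
Implicit hydrogens by atom environment:
  4 × C (aromatic): no H
  1 × C: 2 H
  1 × C (aromatic): 1 H
  1 × C: 1 H
  1 × C: no H
  1 × Cl: no H
  1 × F: no H
  1 × N: 1 H
  1 × N (aromatic): no H
  1 × O: 1 H
  1 × O: no H
  Total hydrogens = 6.
Molecular formula: C8H6ClFN2O2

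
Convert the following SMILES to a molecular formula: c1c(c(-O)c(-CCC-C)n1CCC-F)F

Heavy atoms from the SMILES: 11 C, 2 F, 1 N, 1 O.
Implicit hydrogens by atom environment:
  6 × C: 2 H each → 12
  3 × C (aromatic): no H
  2 × F: no H
  1 × C: 3 H
  1 × C (aromatic): 1 H
  1 × N (aromatic): no H
  1 × O: 1 H
  Total hydrogens = 17.
Molecular formula: C11H17F2NO

C11H17F2NO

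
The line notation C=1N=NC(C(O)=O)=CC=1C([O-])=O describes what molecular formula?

Heavy atoms from the SMILES: 6 C, 2 N, 4 O.
Implicit hydrogens by atom environment:
  2 × C (aromatic): 1 H each → 2
  2 × C (aromatic): no H
  2 × C: no H
  2 × N (aromatic): no H
  2 × O: no H
  1 × O: 1 H
  1 × O (charge -1): no H
  Total hydrogens = 3.
Net charge -1.
Molecular formula: C6H3N2O4-

C6H3N2O4-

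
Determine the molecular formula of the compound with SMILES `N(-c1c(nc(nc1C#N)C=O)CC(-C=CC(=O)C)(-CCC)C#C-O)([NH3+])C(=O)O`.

Heavy atoms from the SMILES: 18 C, 5 N, 5 O.
Implicit hydrogens by atom environment:
  6 × C: no H
  4 × C (aromatic): no H
  3 × C: 2 H each → 6
  3 × C: 1 H each → 3
  3 × O: no H
  2 × C: 3 H each → 6
  2 × N (aromatic): no H
  2 × N: no H
  2 × O: 1 H each → 2
  1 × N (charge +1): 3 H
  Total hydrogens = 20.
Net charge +1.
Molecular formula: C18H20N5O5+

C18H20N5O5+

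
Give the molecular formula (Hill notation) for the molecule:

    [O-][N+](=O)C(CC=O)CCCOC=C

Heavy atoms from the SMILES: 8 C, 1 N, 4 O.
Implicit hydrogens by atom environment:
  5 × C: 2 H each → 10
  3 × C: 1 H each → 3
  3 × O: no H
  1 × N (charge +1): no H
  1 × O (charge -1): no H
  Total hydrogens = 13.
Molecular formula: C8H13NO4

C8H13NO4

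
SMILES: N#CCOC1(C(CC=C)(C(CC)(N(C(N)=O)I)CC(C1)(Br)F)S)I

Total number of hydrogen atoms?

19

Hydrogens are implicit in SMILES; fill each atom to its normal valence:
  6 × C: 2 H each → 12
  6 × C: no H
  2 × I: no H
  2 × N: no H
  2 × O: no H
  1 × Br: no H
  1 × C: 3 H
  1 × C: 1 H
  1 × F: no H
  1 × N: 2 H
  1 × S: 1 H
  Total hydrogens = 19.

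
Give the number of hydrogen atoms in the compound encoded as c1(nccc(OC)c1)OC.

9

Hydrogens are implicit in SMILES; fill each atom to its normal valence:
  3 × C (aromatic): 1 H each → 3
  2 × C: 3 H each → 6
  2 × C (aromatic): no H
  2 × O: no H
  1 × N (aromatic): no H
  Total hydrogens = 9.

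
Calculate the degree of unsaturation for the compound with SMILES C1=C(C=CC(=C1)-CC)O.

Molecular formula from the SMILES: C8H10O.
DoU = (2C + 2 + N − H − X)/2 = (2·8 + 2 + 0 − 10 − 0)/2 = 8/2 = 4.
(Structurally: 1 ring(s) + 3 π bond(s) = 4.)

4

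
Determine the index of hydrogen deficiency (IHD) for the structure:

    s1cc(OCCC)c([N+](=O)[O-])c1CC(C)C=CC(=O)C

Molecular formula from the SMILES: C14H19NO4S.
DoU = (2C + 2 + N − H − X)/2 = (2·14 + 2 + 1 − 19 − 0)/2 = 12/2 = 6.
(Structurally: 1 ring(s) + 5 π bond(s) = 6.)

6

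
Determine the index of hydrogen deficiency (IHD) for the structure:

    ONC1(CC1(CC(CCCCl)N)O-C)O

1

Molecular formula from the SMILES: C9H19ClN2O3.
DoU = (2C + 2 + N − H − X)/2 = (2·9 + 2 + 2 − 19 − 1)/2 = 2/2 = 1.
(Structurally: 1 ring(s) + 0 π bond(s) = 1.)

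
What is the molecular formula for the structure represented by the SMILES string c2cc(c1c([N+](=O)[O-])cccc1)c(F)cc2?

Heavy atoms from the SMILES: 12 C, 1 F, 1 N, 2 O.
Implicit hydrogens by atom environment:
  8 × C (aromatic): 1 H each → 8
  4 × C (aromatic): no H
  1 × F: no H
  1 × N (charge +1): no H
  1 × O: no H
  1 × O (charge -1): no H
  Total hydrogens = 8.
Molecular formula: C12H8FNO2

C12H8FNO2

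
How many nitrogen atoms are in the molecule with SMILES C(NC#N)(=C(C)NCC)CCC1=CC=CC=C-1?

The symbol for nitrogen appears 3 times in the SMILES.

3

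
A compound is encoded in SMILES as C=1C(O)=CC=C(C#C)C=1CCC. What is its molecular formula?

Heavy atoms from the SMILES: 11 C, 1 O.
Implicit hydrogens by atom environment:
  3 × C (aromatic): 1 H each → 3
  3 × C (aromatic): no H
  2 × C: 2 H each → 4
  1 × C: 3 H
  1 × C: 1 H
  1 × C: no H
  1 × O: 1 H
  Total hydrogens = 12.
Molecular formula: C11H12O

C11H12O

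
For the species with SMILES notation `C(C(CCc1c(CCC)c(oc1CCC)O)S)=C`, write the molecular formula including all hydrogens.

Heavy atoms from the SMILES: 15 C, 2 O, 1 S.
Implicit hydrogens by atom environment:
  7 × C: 2 H each → 14
  4 × C (aromatic): no H
  2 × C: 3 H each → 6
  2 × C: 1 H each → 2
  1 × O: 1 H
  1 × O (aromatic): no H
  1 × S: 1 H
  Total hydrogens = 24.
Molecular formula: C15H24O2S

C15H24O2S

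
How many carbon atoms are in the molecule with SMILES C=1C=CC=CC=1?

The symbol for carbon appears 6 times in the SMILES.

6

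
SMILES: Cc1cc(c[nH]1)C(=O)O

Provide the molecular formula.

Heavy atoms from the SMILES: 6 C, 1 N, 2 O.
Implicit hydrogens by atom environment:
  2 × C (aromatic): 1 H each → 2
  2 × C (aromatic): no H
  1 × C: 3 H
  1 × C: no H
  1 × N (aromatic): 1 H
  1 × O: 1 H
  1 × O: no H
  Total hydrogens = 7.
Molecular formula: C6H7NO2

C6H7NO2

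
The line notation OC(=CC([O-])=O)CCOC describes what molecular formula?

Heavy atoms from the SMILES: 6 C, 4 O.
Implicit hydrogens by atom environment:
  2 × C: 2 H each → 4
  2 × C: no H
  2 × O: no H
  1 × C: 3 H
  1 × C: 1 H
  1 × O: 1 H
  1 × O (charge -1): no H
  Total hydrogens = 9.
Net charge -1.
Molecular formula: C6H9O4-

C6H9O4-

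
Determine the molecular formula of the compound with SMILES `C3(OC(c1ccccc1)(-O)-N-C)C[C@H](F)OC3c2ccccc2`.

C18H20FNO3

Heavy atoms from the SMILES: 18 C, 1 F, 1 N, 3 O.
Implicit hydrogens by atom environment:
  10 × C (aromatic): 1 H each → 10
  3 × C: 1 H each → 3
  2 × C (aromatic): no H
  2 × O: no H
  1 × C: 3 H
  1 × C: 2 H
  1 × C: no H
  1 × F: no H
  1 × N: 1 H
  1 × O: 1 H
  Total hydrogens = 20.
Molecular formula: C18H20FNO3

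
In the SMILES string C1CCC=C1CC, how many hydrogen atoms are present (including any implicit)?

12

Hydrogens are implicit in SMILES; fill each atom to its normal valence:
  4 × C: 2 H each → 8
  1 × C: 3 H
  1 × C: 1 H
  1 × C: no H
  Total hydrogens = 12.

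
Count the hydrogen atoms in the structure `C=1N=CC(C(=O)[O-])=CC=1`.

Hydrogens are implicit in SMILES; fill each atom to its normal valence:
  4 × C (aromatic): 1 H each → 4
  1 × C (aromatic): no H
  1 × C: no H
  1 × N (aromatic): no H
  1 × O: no H
  1 × O (charge -1): no H
  Total hydrogens = 4.

4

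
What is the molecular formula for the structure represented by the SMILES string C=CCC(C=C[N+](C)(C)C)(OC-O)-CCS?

C12H24NO2S+

Heavy atoms from the SMILES: 12 C, 1 N, 2 O, 1 S.
Implicit hydrogens by atom environment:
  5 × C: 2 H each → 10
  3 × C: 3 H each → 9
  3 × C: 1 H each → 3
  1 × C: no H
  1 × N (charge +1): no H
  1 × O: 1 H
  1 × O: no H
  1 × S: 1 H
  Total hydrogens = 24.
Net charge +1.
Molecular formula: C12H24NO2S+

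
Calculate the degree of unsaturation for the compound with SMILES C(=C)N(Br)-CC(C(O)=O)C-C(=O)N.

3

Molecular formula from the SMILES: C7H11BrN2O3.
DoU = (2C + 2 + N − H − X)/2 = (2·7 + 2 + 2 − 11 − 1)/2 = 6/2 = 3.
(Structurally: 0 ring(s) + 3 π bond(s) = 3.)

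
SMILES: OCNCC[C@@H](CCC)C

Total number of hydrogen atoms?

Hydrogens are implicit in SMILES; fill each atom to its normal valence:
  5 × C: 2 H each → 10
  2 × C: 3 H each → 6
  1 × C: 1 H
  1 × N: 1 H
  1 × O: 1 H
  Total hydrogens = 19.

19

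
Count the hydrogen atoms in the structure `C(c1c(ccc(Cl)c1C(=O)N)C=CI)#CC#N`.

6

Hydrogens are implicit in SMILES; fill each atom to its normal valence:
  4 × C (aromatic): no H
  4 × C: no H
  2 × C (aromatic): 1 H each → 2
  2 × C: 1 H each → 2
  1 × Cl: no H
  1 × I: no H
  1 × N: 2 H
  1 × N: no H
  1 × O: no H
  Total hydrogens = 6.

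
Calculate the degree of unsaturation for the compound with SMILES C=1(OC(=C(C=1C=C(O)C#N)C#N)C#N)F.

Molecular formula from the SMILES: C9H2FN3O2.
DoU = (2C + 2 + N − H − X)/2 = (2·9 + 2 + 3 − 2 − 1)/2 = 20/2 = 10.
(Structurally: 1 ring(s) + 9 π bond(s) = 10.)

10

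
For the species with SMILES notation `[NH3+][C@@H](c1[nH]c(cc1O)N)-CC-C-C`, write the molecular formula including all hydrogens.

C9H18N3O+

Heavy atoms from the SMILES: 9 C, 3 N, 1 O.
Implicit hydrogens by atom environment:
  3 × C: 2 H each → 6
  3 × C (aromatic): no H
  1 × C: 3 H
  1 × C (aromatic): 1 H
  1 × C: 1 H
  1 × N (charge +1): 3 H
  1 × N: 2 H
  1 × N (aromatic): 1 H
  1 × O: 1 H
  Total hydrogens = 18.
Net charge +1.
Molecular formula: C9H18N3O+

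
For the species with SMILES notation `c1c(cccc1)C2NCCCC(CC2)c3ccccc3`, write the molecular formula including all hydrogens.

C19H23N

Heavy atoms from the SMILES: 19 C, 1 N.
Implicit hydrogens by atom environment:
  10 × C (aromatic): 1 H each → 10
  5 × C: 2 H each → 10
  2 × C: 1 H each → 2
  2 × C (aromatic): no H
  1 × N: 1 H
  Total hydrogens = 23.
Molecular formula: C19H23N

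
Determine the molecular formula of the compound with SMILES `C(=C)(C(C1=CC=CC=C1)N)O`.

C9H11NO

Heavy atoms from the SMILES: 9 C, 1 N, 1 O.
Implicit hydrogens by atom environment:
  5 × C (aromatic): 1 H each → 5
  1 × C: 2 H
  1 × C: 1 H
  1 × C: no H
  1 × C (aromatic): no H
  1 × N: 2 H
  1 × O: 1 H
  Total hydrogens = 11.
Molecular formula: C9H11NO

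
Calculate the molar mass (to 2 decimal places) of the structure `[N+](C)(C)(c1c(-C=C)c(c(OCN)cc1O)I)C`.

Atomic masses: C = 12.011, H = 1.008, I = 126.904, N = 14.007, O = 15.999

Molecular formula: C12H18IN2O2+.
M = 12×12.011 + 18×1.008 + 1×126.904 + 2×14.007 + 2×15.999 = 349.19 g/mol.

349.19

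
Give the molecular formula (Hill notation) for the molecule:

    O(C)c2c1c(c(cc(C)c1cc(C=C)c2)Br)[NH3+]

Heavy atoms from the SMILES: 1 Br, 14 C, 1 N, 1 O.
Implicit hydrogens by atom environment:
  7 × C (aromatic): no H
  3 × C (aromatic): 1 H each → 3
  2 × C: 3 H each → 6
  1 × Br: no H
  1 × C: 2 H
  1 × C: 1 H
  1 × N (charge +1): 3 H
  1 × O: no H
  Total hydrogens = 15.
Net charge +1.
Molecular formula: C14H15BrNO+

C14H15BrNO+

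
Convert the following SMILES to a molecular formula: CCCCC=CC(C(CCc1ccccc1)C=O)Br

Heavy atoms from the SMILES: 1 Br, 17 C, 1 O.
Implicit hydrogens by atom environment:
  5 × C: 2 H each → 10
  5 × C: 1 H each → 5
  5 × C (aromatic): 1 H each → 5
  1 × Br: no H
  1 × C: 3 H
  1 × C (aromatic): no H
  1 × O: no H
  Total hydrogens = 23.
Molecular formula: C17H23BrO

C17H23BrO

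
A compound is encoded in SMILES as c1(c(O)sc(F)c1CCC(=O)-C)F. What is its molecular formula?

C8H8F2O2S

Heavy atoms from the SMILES: 8 C, 2 F, 2 O, 1 S.
Implicit hydrogens by atom environment:
  4 × C (aromatic): no H
  2 × C: 2 H each → 4
  2 × F: no H
  1 × C: 3 H
  1 × C: no H
  1 × O: 1 H
  1 × O: no H
  1 × S (aromatic): no H
  Total hydrogens = 8.
Molecular formula: C8H8F2O2S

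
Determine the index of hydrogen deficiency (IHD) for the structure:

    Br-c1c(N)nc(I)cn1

Molecular formula from the SMILES: C4H3BrIN3.
DoU = (2C + 2 + N − H − X)/2 = (2·4 + 2 + 3 − 3 − 2)/2 = 8/2 = 4.
(Structurally: 1 ring(s) + 3 π bond(s) = 4.)

4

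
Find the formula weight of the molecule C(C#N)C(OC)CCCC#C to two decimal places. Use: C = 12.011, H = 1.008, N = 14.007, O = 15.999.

Molecular formula: C9H13NO.
M = 9×12.011 + 13×1.008 + 1×14.007 + 1×15.999 = 151.21 g/mol.

151.21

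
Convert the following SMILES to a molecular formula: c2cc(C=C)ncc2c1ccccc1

C13H11N

Heavy atoms from the SMILES: 13 C, 1 N.
Implicit hydrogens by atom environment:
  8 × C (aromatic): 1 H each → 8
  3 × C (aromatic): no H
  1 × C: 2 H
  1 × C: 1 H
  1 × N (aromatic): no H
  Total hydrogens = 11.
Molecular formula: C13H11N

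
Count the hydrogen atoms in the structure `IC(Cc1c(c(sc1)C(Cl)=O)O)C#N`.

5

Hydrogens are implicit in SMILES; fill each atom to its normal valence:
  3 × C (aromatic): no H
  2 × C: no H
  1 × C: 2 H
  1 × C (aromatic): 1 H
  1 × C: 1 H
  1 × Cl: no H
  1 × I: no H
  1 × N: no H
  1 × O: 1 H
  1 × O: no H
  1 × S (aromatic): no H
  Total hydrogens = 5.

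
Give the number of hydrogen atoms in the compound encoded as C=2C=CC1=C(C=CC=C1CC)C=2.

12

Hydrogens are implicit in SMILES; fill each atom to its normal valence:
  7 × C (aromatic): 1 H each → 7
  3 × C (aromatic): no H
  1 × C: 3 H
  1 × C: 2 H
  Total hydrogens = 12.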